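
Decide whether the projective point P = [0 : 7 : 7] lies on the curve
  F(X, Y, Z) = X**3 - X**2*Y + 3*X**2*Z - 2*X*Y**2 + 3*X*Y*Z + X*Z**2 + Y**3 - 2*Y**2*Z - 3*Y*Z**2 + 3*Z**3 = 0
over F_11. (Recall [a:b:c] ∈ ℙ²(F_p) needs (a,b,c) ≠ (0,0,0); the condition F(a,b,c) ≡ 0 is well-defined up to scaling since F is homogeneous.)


F(0,7,7) ≡ 9 (mod 11); P is NOT on the curve.

Evaluate F(0, 7, 7) term-by-term (mod 11).
  X**3 ↦ 1·0·1·1 = 0
  -X**2*Y ↦ -1·0·7·1 = 0
  3*X**2*Z ↦ 3·0·1·7 = 0
  -2*X*Y**2 ↦ -2·0·49·1 = 0
  3*X*Y*Z ↦ 3·0·7·7 = 0
  X*Z**2 ↦ 1·0·1·49 = 0
  Y**3 ↦ 1·1·343·1 = 343
  -2*Y**2*Z ↦ -2·1·49·7 = -686
  -3*Y*Z**2 ↦ -3·1·7·49 = -1029
  3*Z**3 ↦ 3·1·1·343 = 1029
Sum: F(0, 7, 7) = (0) + (0) + (0) + (0) + (0) + (0) + (343) + (-686) + (-1029) + (1029) = -343.
Reducing mod 11: -343 ≡ 9 (mod 11).
Since F(a, b, c) ≡ 9 ≠ 0 (mod 11), P does NOT lie on the curve.


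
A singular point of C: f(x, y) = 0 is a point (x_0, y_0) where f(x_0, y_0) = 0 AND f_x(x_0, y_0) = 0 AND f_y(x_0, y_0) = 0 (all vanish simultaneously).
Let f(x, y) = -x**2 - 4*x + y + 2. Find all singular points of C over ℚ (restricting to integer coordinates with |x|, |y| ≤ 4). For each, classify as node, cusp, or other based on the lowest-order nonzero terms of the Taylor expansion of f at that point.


No singular points in the scanned grid; C is smooth there.

Compute partial derivatives:
  f_x = -2*x - 4.
  f_y = 1.
f_y = 1 is a nonzero constant, so f_y never vanishes: no point (x, y) can satisfy f = f_x = f_y = 0. In particular no (x, y) ∈ {−4, ..., 4}² is singular; the curve is smooth.


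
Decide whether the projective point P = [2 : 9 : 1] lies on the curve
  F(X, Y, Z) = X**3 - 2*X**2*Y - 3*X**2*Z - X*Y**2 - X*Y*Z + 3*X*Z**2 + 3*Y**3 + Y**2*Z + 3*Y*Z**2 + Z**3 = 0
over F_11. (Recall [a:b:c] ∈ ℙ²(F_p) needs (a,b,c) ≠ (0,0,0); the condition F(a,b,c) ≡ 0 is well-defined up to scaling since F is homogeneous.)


F(2,9,1) ≡ 0 (mod 11); P is on the curve.

Evaluate F(2, 9, 1) term-by-term (mod 11).
  X**3 ↦ 1·8·1·1 = 8
  -2*X**2*Y ↦ -2·4·9·1 = -72
  -3*X**2*Z ↦ -3·4·1·1 = -12
  -X*Y**2 ↦ -1·2·81·1 = -162
  -X*Y*Z ↦ -1·2·9·1 = -18
  3*X*Z**2 ↦ 3·2·1·1 = 6
  3*Y**3 ↦ 3·1·729·1 = 2187
  Y**2*Z ↦ 1·1·81·1 = 81
  3*Y*Z**2 ↦ 3·1·9·1 = 27
  Z**3 ↦ 1·1·1·1 = 1
Sum: F(2, 9, 1) = (8) + (-72) + (-12) + (-162) + (-18) + (6) + (2187) + (81) + (27) + (1) = 2046.
Reducing mod 11: 2046 ≡ 0 (mod 11).
Since F(a, b, c) ≡ 0 (mod 11), P lies on the curve.


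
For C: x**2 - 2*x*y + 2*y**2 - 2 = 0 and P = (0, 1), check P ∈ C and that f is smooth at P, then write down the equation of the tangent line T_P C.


Tangent line at P: -2*x + 4*y - 4 = 0.

Step 1: f(0, 1) = 0, so P lies on C.
Step 2: partial derivatives
  f_x(x, y) = 2*x - 2*y, f_y(x, y) = -2*x + 4*y.
  f_x(P) = -2, f_y(P) = 4 (gradient nonzero, so P is smooth).
Step 3: tangent line at P: -2·(x − 0) + 4·(y − 1) = 0.
Expanding: -2*x + 4*y - 4 = 0.


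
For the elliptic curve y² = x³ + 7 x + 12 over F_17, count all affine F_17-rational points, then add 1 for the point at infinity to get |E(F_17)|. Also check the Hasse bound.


Affine points = {(2, 0), (3, 3), (3, 14), (4, 6), (4, 11), (5, 6), (5, 11), (6, 7), (6, 10), (7, 8), (7, 9), (8, 6), (8, 11), (11, 3), (11, 14), (14, 7), (14, 10), (16, 2), (16, 15)}; affine count = 19; |E(F_17)| = 20.

Discriminant check: Δ ∝ 4a³ + 27b² = 4·7³ + 27·12² = 4·343 + 27·144 ≡ 7 (mod 17). Nonzero ⇒ E is nonsingular.
For each x ∈ F_17, compute rhs = x³ + 7·x + 12 mod 17, then count y ∈ F_17 with y² ≡ rhs.
  x = 0: rhs = 12, matching y values: none (0 points).
  x = 1: rhs = 3, matching y values: none (0 points).
  x = 2: rhs = 0, matching y values: 0 (1 points).
  x = 3: rhs = 9, matching y values: 3, 14 (2 points).
  x = 4: rhs = 2, matching y values: 6, 11 (2 points).
  x = 5: rhs = 2, matching y values: 6, 11 (2 points).
  x = 6: rhs = 15, matching y values: 7, 10 (2 points).
  x = 7: rhs = 13, matching y values: 8, 9 (2 points).
  x = 8: rhs = 2, matching y values: 6, 11 (2 points).
  x = 9: rhs = 5, matching y values: none (0 points).
  x = 10: rhs = 11, matching y values: none (0 points).
  x = 11: rhs = 9, matching y values: 3, 14 (2 points).
  x = 12: rhs = 5, matching y values: none (0 points).
  x = 13: rhs = 5, matching y values: none (0 points).
  x = 14: rhs = 15, matching y values: 7, 10 (2 points).
  x = 15: rhs = 7, matching y values: none (0 points).
  x = 16: rhs = 4, matching y values: 2, 15 (2 points).
Total affine count: 19.
Full point count |E(F_17)| = 19 + 1 = 20.
Hasse bound: |20 − (17+1)| = |2| = 2 ≤ 2√17 ≈ 8.2462 ✓.


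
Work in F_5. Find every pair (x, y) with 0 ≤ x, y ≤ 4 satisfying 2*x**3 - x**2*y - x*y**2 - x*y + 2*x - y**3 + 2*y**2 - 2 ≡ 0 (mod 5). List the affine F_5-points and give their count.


Affine F_5-points: {(1, 1), (2, 4), (3, 4)}; count = 3.

For each of the 25 pairs (x, y) ∈ F_5², evaluate f(x, y) mod 5. Record the zeros.
  x = 0: [0↦3, 1↦4, 2↦3, 3↦4, 4↦1]  zeros at y ∈ ∅
  x = 1: [0↦2, 1↦0, 2↦4, 3↦3, 4↦1]  zeros at y ∈ {1}
  x = 2: [0↦3, 1↦1, 2↦3, 3↦3, 4↦0]  zeros at y ∈ {4}
  x = 3: [0↦3, 1↦4, 2↦2, 3↦1, 4↦0]  zeros at y ∈ {4}
  x = 4: [0↦4, 1↦1, 2↦3, 3↦4, 4↦3]  zeros at y ∈ ∅
Collecting zeros: affine points = {(1, 1), (2, 4), (3, 4)}.
Total count |C(F_5)_aff| = 3.


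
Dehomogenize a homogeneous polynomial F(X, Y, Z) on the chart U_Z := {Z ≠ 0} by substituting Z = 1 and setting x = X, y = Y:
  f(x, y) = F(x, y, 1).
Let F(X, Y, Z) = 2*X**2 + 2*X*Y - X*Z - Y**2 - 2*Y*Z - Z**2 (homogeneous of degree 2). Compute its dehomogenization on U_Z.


f(x, y) = 2*x**2 + 2*x*y - x - y**2 - 2*y - 1

On U_Z we set Z = 1. Each monomial c·X^i·Y^j·Z^k in F becomes c·x^i·y^j·1^k = c·x^i·y^j.
Substituting Z = 1: F(X, Y, 1) = 2*x**2 + 2*x*y - x - y**2 - 2*y - 1.
Note: deg(f) ≤ deg(F) = 2; strict inequality happens when F is divisible by Z (lost terms).


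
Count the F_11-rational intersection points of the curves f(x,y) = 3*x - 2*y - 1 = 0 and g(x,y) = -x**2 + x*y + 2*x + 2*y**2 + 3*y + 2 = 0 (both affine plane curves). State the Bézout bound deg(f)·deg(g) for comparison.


Common zeros: {(3, 4)}; count = 1; Bézout bound = 2.

deg(f) = 1, deg(g) = 2, so Bézout bound = 2.
Scan x ∈ F_11. For each x, list the y ∈ F_11 with f(x, y) ≡ 0 and those with g(x, y) ≡ 0 (mod 11); the common zeros in that column are the intersection.
  x = 0: f ≡ 0 at y ∈ {5}; g ≡ 0 at y ∈ {7, 8}; common: ∅.
  x = 1: f ≡ 0 at y ∈ {1}; g ≡ 0 at y ∈ {3, 6}; common: ∅.
  x = 2: f ≡ 0 at y ∈ {8}; g ≡ 0 at y ∈ {5, 9}; common: ∅.
  x = 3: f ≡ 0 at y ∈ {4}; g ≡ 0 at y ∈ {4}; common: {4}.
  x = 4: f ≡ 0 at y ∈ {0}; g ≡ 0 at y ∈ {3, 10}; common: ∅.
  x = 5: f ≡ 0 at y ∈ {7}; g ≡ 0 at y ∈ {2, 5}; common: ∅.
  x = 6: f ≡ 0 at y ∈ {3}; g ≡ 0 at y ∈ {0, 1}; common: ∅.
  x = 7: f ≡ 0 at y ∈ {10}; g ≡ 0 at y ∈ {0, 6}; common: ∅.
  x = 8: f ≡ 0 at y ∈ {6}; g ≡ 0 at y ∈ {1, 10}; common: ∅.
  x = 9: f ≡ 0 at y ∈ {2}; g ≡ 0 at y ∈ {7, 9}; common: ∅.
  x = 10: f ≡ 0 at y ∈ {9}; g ≡ 0 at y ∈ {2, 8}; common: ∅.
Collecting: common zeros = {(3, 4)}, so the count is 1.
Comparison with the Bézout bound: 1 ≤ 2 = deg(f)·deg(g), as expected for curves with no common component (the affine F_11-count falls short of the bound because intersections may lie at infinity, over extension fields, or carry multiplicity).


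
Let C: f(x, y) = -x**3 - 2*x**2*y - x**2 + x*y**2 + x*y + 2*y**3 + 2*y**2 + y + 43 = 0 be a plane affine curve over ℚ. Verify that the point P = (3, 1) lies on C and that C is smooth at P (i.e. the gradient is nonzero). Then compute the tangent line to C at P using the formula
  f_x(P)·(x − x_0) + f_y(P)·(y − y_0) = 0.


Tangent line at P: -43*x + 2*y + 127 = 0.

Step 1: f(3, 1) = 0, so P lies on C.
Step 2: partial derivatives
  f_x(x, y) = -3*x**2 - 4*x*y - 2*x + y**2 + y, f_y(x, y) = -2*x**2 + 2*x*y + x + 6*y**2 + 4*y + 1.
  f_x(P) = -43, f_y(P) = 2 (gradient nonzero, so P is smooth).
Step 3: tangent line at P: -43·(x − 3) + 2·(y − 1) = 0.
Expanding: -43*x + 2*y + 127 = 0.


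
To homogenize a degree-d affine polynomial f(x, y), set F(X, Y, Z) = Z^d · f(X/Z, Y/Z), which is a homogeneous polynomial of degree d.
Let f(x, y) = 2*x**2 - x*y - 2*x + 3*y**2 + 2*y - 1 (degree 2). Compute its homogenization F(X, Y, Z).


F(X, Y, Z) = 2*X**2 - X*Y - 2*X*Z + 3*Y**2 + 2*Y*Z - Z**2

deg(f) = 2.
Substitute x = X/Z, y = Y/Z into f, then multiply by Z^2.
  monomial 2·x^2·y^0 ↦ 2·X^2·Y^0·Z^0.
  monomial -1·x^1·y^1 ↦ -1·X^1·Y^1·Z^0.
  monomial -2·x^1·y^0 ↦ -2·X^1·Y^0·Z^1.
  monomial 3·x^0·y^2 ↦ 3·X^0·Y^2·Z^0.
  monomial 2·x^0·y^1 ↦ 2·X^0·Y^1·Z^1.
  monomial -1·x^0·y^0 ↦ -1·X^0·Y^0·Z^2.
Collecting: F(X, Y, Z) = 2*X**2 - X*Y - 2*X*Z + 3*Y**2 + 2*Y*Z - Z**2.


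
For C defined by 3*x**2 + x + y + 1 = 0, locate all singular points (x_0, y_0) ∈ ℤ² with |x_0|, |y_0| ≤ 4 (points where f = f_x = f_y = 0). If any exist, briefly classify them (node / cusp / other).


No singular points in the scanned grid; C is smooth there.

Compute partial derivatives:
  f_x = 6*x + 1.
  f_y = 1.
f_y = 1 is a nonzero constant, so f_y never vanishes: no point (x, y) can satisfy f = f_x = f_y = 0. In particular no (x, y) ∈ {−4, ..., 4}² is singular; the curve is smooth.


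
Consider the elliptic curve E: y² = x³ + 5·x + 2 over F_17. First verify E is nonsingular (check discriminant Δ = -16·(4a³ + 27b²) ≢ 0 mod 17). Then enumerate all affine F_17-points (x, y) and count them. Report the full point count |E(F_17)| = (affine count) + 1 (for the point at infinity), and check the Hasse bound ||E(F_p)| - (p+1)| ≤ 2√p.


Affine points = {(0, 6), (0, 11), (1, 5), (1, 12), (4, 1), (4, 16), (5, 4), (5, 13), (10, 7), (10, 10), (15, 1), (15, 16), (16, 8), (16, 9)}; affine count = 14; |E(F_17)| = 15.

Discriminant check: Δ ∝ 4a³ + 27b² = 4·5³ + 27·2² = 4·125 + 27·4 ≡ 13 (mod 17). Nonzero ⇒ E is nonsingular.
For each x ∈ F_17, compute rhs = x³ + 5·x + 2 mod 17, then count y ∈ F_17 with y² ≡ rhs.
  x = 0: rhs = 2, matching y values: 6, 11 (2 points).
  x = 1: rhs = 8, matching y values: 5, 12 (2 points).
  x = 2: rhs = 3, matching y values: none (0 points).
  x = 3: rhs = 10, matching y values: none (0 points).
  x = 4: rhs = 1, matching y values: 1, 16 (2 points).
  x = 5: rhs = 16, matching y values: 4, 13 (2 points).
  x = 6: rhs = 10, matching y values: none (0 points).
  x = 7: rhs = 6, matching y values: none (0 points).
  x = 8: rhs = 10, matching y values: none (0 points).
  x = 9: rhs = 11, matching y values: none (0 points).
  x = 10: rhs = 15, matching y values: 7, 10 (2 points).
  x = 11: rhs = 11, matching y values: none (0 points).
  x = 12: rhs = 5, matching y values: none (0 points).
  x = 13: rhs = 3, matching y values: none (0 points).
  x = 14: rhs = 11, matching y values: none (0 points).
  x = 15: rhs = 1, matching y values: 1, 16 (2 points).
  x = 16: rhs = 13, matching y values: 8, 9 (2 points).
Total affine count: 14.
Full point count |E(F_17)| = 14 + 1 = 15.
Hasse bound: |15 − (17+1)| = |-3| = 3 ≤ 2√17 ≈ 8.2462 ✓.


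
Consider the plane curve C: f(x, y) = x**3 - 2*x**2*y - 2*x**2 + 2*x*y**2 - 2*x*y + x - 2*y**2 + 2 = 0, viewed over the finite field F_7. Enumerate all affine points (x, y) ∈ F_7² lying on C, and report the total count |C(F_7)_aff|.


Affine F_7-points: {(0, 1), (0, 6), (1, 4), (2, 3), (3, 0), (3, 6), (4, 3), (4, 6)}; count = 8.

For each of the 49 pairs (x, y) ∈ F_7², evaluate f(x, y) mod 7. Record the zeros.
  x = 0: [0↦2, 1↦0, 2↦1, 3↦5, 4↦5, 5↦1, 6↦0]  zeros at y ∈ {1, 6}
  x = 1: [0↦2, 1↦5, 2↦1, 3↦4, 4↦0, 5↦3, 6↦6]  zeros at y ∈ {4}
  x = 2: [0↦4, 1↦1, 2↦2, 3↦0, 4↦2, 5↦1, 6↦4]  zeros at y ∈ {3}
  x = 3: [0↦0, 1↦1, 2↦3, 3↦6, 4↦3, 5↦1, 6↦0]  zeros at y ∈ {0, 6}
  x = 4: [0↦3, 1↦4, 2↦3, 3↦0, 4↦2, 5↦2, 6↦0]  zeros at y ∈ {3, 6}
  x = 5: [0↦5, 1↦2, 2↦1, 3↦2, 4↦5, 5↦3, 6↦3]  zeros at y ∈ ∅
  x = 6: [0↦5, 1↦1, 2↦3, 3↦4, 4↦4, 5↦3, 6↦1]  zeros at y ∈ ∅
Collecting zeros: affine points = {(0, 1), (0, 6), (1, 4), (2, 3), (3, 0), (3, 6), (4, 3), (4, 6)}.
Total count |C(F_7)_aff| = 8.


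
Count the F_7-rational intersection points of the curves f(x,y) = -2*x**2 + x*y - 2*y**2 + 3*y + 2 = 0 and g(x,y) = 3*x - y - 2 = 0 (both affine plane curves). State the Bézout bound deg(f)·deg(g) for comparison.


Common zeros: ∅; count = 0; Bézout bound = 2.

deg(f) = 2, deg(g) = 1, so Bézout bound = 2.
Scan x ∈ F_7. For each x, list the y ∈ F_7 with f(x, y) ≡ 0 and those with g(x, y) ≡ 0 (mod 7); the common zeros in that column are the intersection.
  x = 0: f ≡ 0 at y ∈ {2, 3}; g ≡ 0 at y ∈ {5}; common: ∅.
  x = 1: f ≡ 0 at y ∈ {0, 2}; g ≡ 0 at y ∈ {1}; common: ∅.
  x = 2: f ≡ 0 at y ∈ ∅; g ≡ 0 at y ∈ {4}; common: ∅.
  x = 3: f ≡ 0 at y ∈ ∅; g ≡ 0 at y ∈ {0}; common: ∅.
  x = 4: f ≡ 0 at y ∈ ∅; g ≡ 0 at y ∈ {3}; common: ∅.
  x = 5: f ≡ 0 at y ∈ {1, 3}; g ≡ 0 at y ∈ {6}; common: ∅.
  x = 6: f ≡ 0 at y ∈ {0, 1}; g ≡ 0 at y ∈ {2}; common: ∅.
Collecting: common zeros = ∅, so the count is 0.
Comparison with the Bézout bound: 0 ≤ 2 = deg(f)·deg(g), as expected for curves with no common component (the affine F_7-count falls short of the bound because intersections may lie at infinity, over extension fields, or carry multiplicity).


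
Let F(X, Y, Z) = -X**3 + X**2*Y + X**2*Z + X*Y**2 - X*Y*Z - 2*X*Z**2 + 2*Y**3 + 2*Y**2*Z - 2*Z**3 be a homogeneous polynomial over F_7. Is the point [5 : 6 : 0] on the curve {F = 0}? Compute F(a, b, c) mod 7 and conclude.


F(5,6,0) ≡ 0 (mod 7); P is on the curve.

Evaluate F(5, 6, 0) term-by-term (mod 7).
  -X**3 ↦ -1·125·1·1 = -125
  X**2*Y ↦ 1·25·6·1 = 150
  X**2*Z ↦ 1·25·1·0 = 0
  X*Y**2 ↦ 1·5·36·1 = 180
  -X*Y*Z ↦ -1·5·6·0 = 0
  -2*X*Z**2 ↦ -2·5·1·0 = 0
  2*Y**3 ↦ 2·1·216·1 = 432
  2*Y**2*Z ↦ 2·1·36·0 = 0
  -2*Z**3 ↦ -2·1·1·0 = 0
Sum: F(5, 6, 0) = (-125) + (150) + (0) + (180) + (0) + (0) + (432) + (0) + (0) = 637.
Reducing mod 7: 637 ≡ 0 (mod 7).
Since F(a, b, c) ≡ 0 (mod 7), P lies on the curve.


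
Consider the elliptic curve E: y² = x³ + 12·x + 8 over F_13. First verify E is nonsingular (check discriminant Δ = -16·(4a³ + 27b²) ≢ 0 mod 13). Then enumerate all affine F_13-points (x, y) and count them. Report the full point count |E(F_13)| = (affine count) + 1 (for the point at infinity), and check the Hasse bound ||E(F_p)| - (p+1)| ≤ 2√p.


Affine points = {(2, 1), (2, 12), (4, 4), (4, 9), (6, 6), (6, 7), (9, 0), (10, 6), (10, 7)}; affine count = 9; |E(F_13)| = 10.

Discriminant check: Δ ∝ 4a³ + 27b² = 4·12³ + 27·8² = 4·1728 + 27·64 ≡ 8 (mod 13). Nonzero ⇒ E is nonsingular.
For each x ∈ F_13, compute rhs = x³ + 12·x + 8 mod 13, then count y ∈ F_13 with y² ≡ rhs.
  x = 0: rhs = 8, matching y values: none (0 points).
  x = 1: rhs = 8, matching y values: none (0 points).
  x = 2: rhs = 1, matching y values: 1, 12 (2 points).
  x = 3: rhs = 6, matching y values: none (0 points).
  x = 4: rhs = 3, matching y values: 4, 9 (2 points).
  x = 5: rhs = 11, matching y values: none (0 points).
  x = 6: rhs = 10, matching y values: 6, 7 (2 points).
  x = 7: rhs = 6, matching y values: none (0 points).
  x = 8: rhs = 5, matching y values: none (0 points).
  x = 9: rhs = 0, matching y values: 0 (1 points).
  x = 10: rhs = 10, matching y values: 6, 7 (2 points).
  x = 11: rhs = 2, matching y values: none (0 points).
  x = 12: rhs = 8, matching y values: none (0 points).
Total affine count: 9.
Full point count |E(F_13)| = 9 + 1 = 10.
Hasse bound: |10 − (13+1)| = |-4| = 4 ≤ 2√13 ≈ 7.2111 ✓.


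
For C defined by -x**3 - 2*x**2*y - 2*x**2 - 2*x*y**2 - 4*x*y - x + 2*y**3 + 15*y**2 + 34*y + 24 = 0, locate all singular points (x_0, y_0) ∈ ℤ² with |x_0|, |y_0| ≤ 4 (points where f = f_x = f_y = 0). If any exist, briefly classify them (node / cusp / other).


Singular points: {(1, -2)}; classification: node.

Compute partial derivatives:
  f_x = -3*x**2 - 4*x*y - 4*x - 2*y**2 - 4*y - 1.
  f_y = -2*x**2 - 4*x*y - 4*x + 6*y**2 + 30*y + 34.
Scan x_0 ∈ {−4, ..., 4}. For each x_0, f_y(x_0, y) is a polynomial in y; find its integer roots y ∈ {−4, ..., 4}, then test f_x and f at those candidates.
  x = -4: f_y(-4, y) = 6*y**2 + 46*y + 18; no integer root y with |y| ≤ 4.
  x = -3: f_y(-3, y) = 6*y**2 + 42*y + 28; no integer root y with |y| ≤ 4.
  x = -2: f_y(-2, y) = 6*y**2 + 38*y + 34; no integer root y with |y| ≤ 4.
  x = -1: f_y(-1, y) = 6*y**2 + 34*y + 36; no integer root y with |y| ≤ 4.
  x = 0: f_y(0, y) = 6*y**2 + 30*y + 34; no integer root y with |y| ≤ 4.
  x = 1: f_y(1, y) = 6*y**2 + 26*y + 28; vanishes at y ∈ {-2}. (1, -2): f_x = 0, f = 0 — SINGULAR.
  x = 2: f_y(2, y) = 6*y**2 + 22*y + 18; no integer root y with |y| ≤ 4.
  x = 3: f_y(3, y) = 6*y**2 + 18*y + 4; no integer root y with |y| ≤ 4.
  x = 4: f_y(4, y) = 6*y**2 + 14*y - 14; no integer root y with |y| ≤ 4.
Only singular point on the grid: (1, -2).
Classify: substitute x = 1 + u, y = -2 + v and expand: f = -u**3 - 2*u**2*v - u**2 - 2*u*v**2 + 2*v**3 + v**2.
No constant or linear terms (consistent with a singular point). Quadratic part: -u**2 + v**2. Cubic part: -u**3 - 2*u**2*v - 2*u*v**2 + 2*v**3.
The quadratic part v**2 - u**2 = (v − u)(v + u) splits into two distinct linear factors, so there are two distinct tangent lines y − -2 = ±(x − 1) — this is a node (ordinary double point).
Classification: node.


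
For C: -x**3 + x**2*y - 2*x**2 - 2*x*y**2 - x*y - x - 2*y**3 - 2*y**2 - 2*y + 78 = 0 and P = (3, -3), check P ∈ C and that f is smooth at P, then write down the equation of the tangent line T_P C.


Tangent line at P: -73*x - 2*y + 213 = 0.

Step 1: f(3, -3) = 0, so P lies on C.
Step 2: partial derivatives
  f_x(x, y) = -3*x**2 + 2*x*y - 4*x - 2*y**2 - y - 1, f_y(x, y) = x**2 - 4*x*y - x - 6*y**2 - 4*y - 2.
  f_x(P) = -73, f_y(P) = -2 (gradient nonzero, so P is smooth).
Step 3: tangent line at P: -73·(x − 3) + -2·(y − -3) = 0.
Expanding: -73*x - 2*y + 213 = 0.


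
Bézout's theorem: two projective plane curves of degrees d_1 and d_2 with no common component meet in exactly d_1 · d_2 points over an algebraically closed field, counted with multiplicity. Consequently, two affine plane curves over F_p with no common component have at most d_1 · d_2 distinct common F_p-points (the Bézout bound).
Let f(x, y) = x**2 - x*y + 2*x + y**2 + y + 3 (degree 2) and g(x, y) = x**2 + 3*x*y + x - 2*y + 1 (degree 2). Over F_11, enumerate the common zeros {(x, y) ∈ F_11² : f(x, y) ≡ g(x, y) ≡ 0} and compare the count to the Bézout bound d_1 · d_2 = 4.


Common zeros: {(2, 1)}; count = 1; Bézout bound = 4.

deg(f) = 2, deg(g) = 2, so Bézout bound = 4.
Scan x ∈ F_11. For each x, list the y ∈ F_11 with f(x, y) ≡ 0 and those with g(x, y) ≡ 0 (mod 11); the common zeros in that column are the intersection.
  x = 0: f ≡ 0 at y ∈ {5}; g ≡ 0 at y ∈ {6}; common: ∅.
  x = 1: f ≡ 0 at y ∈ {4, 7}; g ≡ 0 at y ∈ {8}; common: ∅.
  x = 2: f ≡ 0 at y ∈ {0, 1}; g ≡ 0 at y ∈ {1}; common: {1}.
  x = 3: f ≡ 0 at y ∈ {5, 8}; g ≡ 0 at y ∈ {6}; common: ∅.
  x = 4: f ≡ 0 at y ∈ {7}; g ≡ 0 at y ∈ {10}; common: ∅.
  x = 5: f ≡ 0 at y ∈ ∅; g ≡ 0 at y ∈ {1}; common: ∅.
  x = 6: f ≡ 0 at y ∈ ∅; g ≡ 0 at y ∈ {9}; common: ∅.
  x = 7: f ≡ 0 at y ∈ {0, 6}; g ≡ 0 at y ∈ {8}; common: ∅.
  x = 8: f ≡ 0 at y ∈ {1, 6}; g ≡ 0 at y ∈ ∅; common: ∅.
  x = 9: f ≡ 0 at y ∈ ∅; g ≡ 0 at y ∈ {10}; common: ∅.
  x = 10: f ≡ 0 at y ∈ ∅; g ≡ 0 at y ∈ {9}; common: ∅.
Collecting: common zeros = {(2, 1)}, so the count is 1.
Comparison with the Bézout bound: 1 ≤ 4 = deg(f)·deg(g), as expected for curves with no common component (the affine F_11-count falls short of the bound because intersections may lie at infinity, over extension fields, or carry multiplicity).


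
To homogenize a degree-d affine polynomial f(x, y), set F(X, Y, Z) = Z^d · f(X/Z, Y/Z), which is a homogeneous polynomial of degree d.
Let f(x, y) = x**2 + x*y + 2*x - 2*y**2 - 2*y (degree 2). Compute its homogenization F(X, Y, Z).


F(X, Y, Z) = X**2 + X*Y + 2*X*Z - 2*Y**2 - 2*Y*Z

deg(f) = 2.
Substitute x = X/Z, y = Y/Z into f, then multiply by Z^2.
  monomial 1·x^2·y^0 ↦ 1·X^2·Y^0·Z^0.
  monomial 1·x^1·y^1 ↦ 1·X^1·Y^1·Z^0.
  monomial 2·x^1·y^0 ↦ 2·X^1·Y^0·Z^1.
  monomial -2·x^0·y^2 ↦ -2·X^0·Y^2·Z^0.
  monomial -2·x^0·y^1 ↦ -2·X^0·Y^1·Z^1.
Collecting: F(X, Y, Z) = X**2 + X*Y + 2*X*Z - 2*Y**2 - 2*Y*Z.


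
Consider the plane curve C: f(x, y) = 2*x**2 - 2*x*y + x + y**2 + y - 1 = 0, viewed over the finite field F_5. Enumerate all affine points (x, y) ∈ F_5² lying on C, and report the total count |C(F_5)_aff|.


Affine F_5-points: {(0, 2), (3, 0), (4, 0), (4, 2)}; count = 4.

For each of the 25 pairs (x, y) ∈ F_5², evaluate f(x, y) mod 5. Record the zeros.
  x = 0: [0↦4, 1↦1, 2↦0, 3↦1, 4↦4]  zeros at y ∈ {2}
  x = 1: [0↦2, 1↦2, 2↦4, 3↦3, 4↦4]  zeros at y ∈ ∅
  x = 2: [0↦4, 1↦2, 2↦2, 3↦4, 4↦3]  zeros at y ∈ ∅
  x = 3: [0↦0, 1↦1, 2↦4, 3↦4, 4↦1]  zeros at y ∈ {0}
  x = 4: [0↦0, 1↦4, 2↦0, 3↦3, 4↦3]  zeros at y ∈ {0, 2}
Collecting zeros: affine points = {(0, 2), (3, 0), (4, 0), (4, 2)}.
Total count |C(F_5)_aff| = 4.


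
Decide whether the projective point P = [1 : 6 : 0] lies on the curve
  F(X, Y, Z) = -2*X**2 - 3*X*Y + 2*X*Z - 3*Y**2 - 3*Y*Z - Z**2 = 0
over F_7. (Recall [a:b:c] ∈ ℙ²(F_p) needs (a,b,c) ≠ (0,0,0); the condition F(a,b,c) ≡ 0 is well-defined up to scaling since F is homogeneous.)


F(1,6,0) ≡ 5 (mod 7); P is NOT on the curve.

Evaluate F(1, 6, 0) term-by-term (mod 7).
  -2*X**2 ↦ -2·1·1·1 = -2
  -3*X*Y ↦ -3·1·6·1 = -18
  2*X*Z ↦ 2·1·1·0 = 0
  -3*Y**2 ↦ -3·1·36·1 = -108
  -3*Y*Z ↦ -3·1·6·0 = 0
  -Z**2 ↦ -1·1·1·0 = 0
Sum: F(1, 6, 0) = (-2) + (-18) + (0) + (-108) + (0) + (0) = -128.
Reducing mod 7: -128 ≡ 5 (mod 7).
Since F(a, b, c) ≡ 5 ≠ 0 (mod 7), P does NOT lie on the curve.


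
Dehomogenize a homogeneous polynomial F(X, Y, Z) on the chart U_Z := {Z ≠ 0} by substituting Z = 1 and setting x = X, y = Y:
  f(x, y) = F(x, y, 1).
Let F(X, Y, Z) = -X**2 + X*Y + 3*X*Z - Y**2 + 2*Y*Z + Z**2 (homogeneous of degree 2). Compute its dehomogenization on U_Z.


f(x, y) = -x**2 + x*y + 3*x - y**2 + 2*y + 1

On U_Z we set Z = 1. Each monomial c·X^i·Y^j·Z^k in F becomes c·x^i·y^j·1^k = c·x^i·y^j.
Substituting Z = 1: F(X, Y, 1) = -x**2 + x*y + 3*x - y**2 + 2*y + 1.
Note: deg(f) ≤ deg(F) = 2; strict inequality happens when F is divisible by Z (lost terms).


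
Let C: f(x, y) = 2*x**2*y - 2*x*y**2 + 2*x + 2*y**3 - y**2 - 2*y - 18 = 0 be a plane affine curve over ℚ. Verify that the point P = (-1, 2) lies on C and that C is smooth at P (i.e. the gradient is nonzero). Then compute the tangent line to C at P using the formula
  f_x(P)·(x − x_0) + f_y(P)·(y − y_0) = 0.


Tangent line at P: -14*x + 28*y - 70 = 0.

Step 1: f(-1, 2) = 0, so P lies on C.
Step 2: partial derivatives
  f_x(x, y) = 4*x*y - 2*y**2 + 2, f_y(x, y) = 2*x**2 - 4*x*y + 6*y**2 - 2*y - 2.
  f_x(P) = -14, f_y(P) = 28 (gradient nonzero, so P is smooth).
Step 3: tangent line at P: -14·(x − -1) + 28·(y − 2) = 0.
Expanding: -14*x + 28*y - 70 = 0.


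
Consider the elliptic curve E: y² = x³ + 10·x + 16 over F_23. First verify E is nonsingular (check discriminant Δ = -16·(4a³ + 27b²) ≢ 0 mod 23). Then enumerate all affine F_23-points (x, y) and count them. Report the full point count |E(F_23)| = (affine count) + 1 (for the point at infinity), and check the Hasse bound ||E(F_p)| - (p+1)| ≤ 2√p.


Affine points = {(0, 4), (0, 19), (1, 2), (1, 21), (3, 2), (3, 21), (6, 4), (6, 19), (10, 9), (10, 14), (11, 10), (11, 13), (12, 1), (12, 22), (14, 5), (14, 18), (17, 4), (17, 19), (18, 5), (18, 18), (19, 2), (19, 21)}; affine count = 22; |E(F_23)| = 23.

Discriminant check: Δ ∝ 4a³ + 27b² = 4·10³ + 27·16² = 4·1000 + 27·256 ≡ 10 (mod 23). Nonzero ⇒ E is nonsingular.
For each x ∈ F_23, compute rhs = x³ + 10·x + 16 mod 23, then count y ∈ F_23 with y² ≡ rhs.
  x = 0: rhs = 16, matching y values: 4, 19 (2 points).
  x = 1: rhs = 4, matching y values: 2, 21 (2 points).
  x = 2: rhs = 21, matching y values: none (0 points).
  x = 3: rhs = 4, matching y values: 2, 21 (2 points).
  x = 4: rhs = 5, matching y values: none (0 points).
  x = 5: rhs = 7, matching y values: none (0 points).
  x = 6: rhs = 16, matching y values: 4, 19 (2 points).
  x = 7: rhs = 15, matching y values: none (0 points).
  x = 8: rhs = 10, matching y values: none (0 points).
  x = 9: rhs = 7, matching y values: none (0 points).
  x = 10: rhs = 12, matching y values: 9, 14 (2 points).
  x = 11: rhs = 8, matching y values: 10, 13 (2 points).
  x = 12: rhs = 1, matching y values: 1, 22 (2 points).
  x = 13: rhs = 20, matching y values: none (0 points).
  x = 14: rhs = 2, matching y values: 5, 18 (2 points).
  x = 15: rhs = 22, matching y values: none (0 points).
  x = 16: rhs = 17, matching y values: none (0 points).
  x = 17: rhs = 16, matching y values: 4, 19 (2 points).
  x = 18: rhs = 2, matching y values: 5, 18 (2 points).
  x = 19: rhs = 4, matching y values: 2, 21 (2 points).
  x = 20: rhs = 5, matching y values: none (0 points).
  x = 21: rhs = 11, matching y values: none (0 points).
  x = 22: rhs = 5, matching y values: none (0 points).
Total affine count: 22.
Full point count |E(F_23)| = 22 + 1 = 23.
Hasse bound: |23 − (23+1)| = |-1| = 1 ≤ 2√23 ≈ 9.5917 ✓.


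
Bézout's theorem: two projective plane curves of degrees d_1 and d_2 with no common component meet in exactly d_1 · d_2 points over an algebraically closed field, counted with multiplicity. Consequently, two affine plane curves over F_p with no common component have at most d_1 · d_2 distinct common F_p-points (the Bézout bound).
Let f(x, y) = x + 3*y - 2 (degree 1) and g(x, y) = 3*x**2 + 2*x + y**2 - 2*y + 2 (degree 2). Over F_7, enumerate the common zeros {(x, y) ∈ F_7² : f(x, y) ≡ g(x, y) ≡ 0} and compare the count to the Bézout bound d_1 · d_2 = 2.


Common zeros: {(3, 2)}; count = 1; Bézout bound = 2.

deg(f) = 1, deg(g) = 2, so Bézout bound = 2.
Scan x ∈ F_7. For each x, list the y ∈ F_7 with f(x, y) ≡ 0 and those with g(x, y) ≡ 0 (mod 7); the common zeros in that column are the intersection.
  x = 0: f ≡ 0 at y ∈ {3}; g ≡ 0 at y ∈ ∅; common: ∅.
  x = 1: f ≡ 0 at y ∈ {5}; g ≡ 0 at y ∈ {0, 2}; common: ∅.
  x = 2: f ≡ 0 at y ∈ {0}; g ≡ 0 at y ∈ {3, 6}; common: ∅.
  x = 3: f ≡ 0 at y ∈ {2}; g ≡ 0 at y ∈ {0, 2}; common: {2}.
  x = 4: f ≡ 0 at y ∈ {4}; g ≡ 0 at y ∈ ∅; common: ∅.
  x = 5: f ≡ 0 at y ∈ {6}; g ≡ 0 at y ∈ ∅; common: ∅.
  x = 6: f ≡ 0 at y ∈ {1}; g ≡ 0 at y ∈ ∅; common: ∅.
Collecting: common zeros = {(3, 2)}, so the count is 1.
Comparison with the Bézout bound: 1 ≤ 2 = deg(f)·deg(g), as expected for curves with no common component (the affine F_7-count falls short of the bound because intersections may lie at infinity, over extension fields, or carry multiplicity).


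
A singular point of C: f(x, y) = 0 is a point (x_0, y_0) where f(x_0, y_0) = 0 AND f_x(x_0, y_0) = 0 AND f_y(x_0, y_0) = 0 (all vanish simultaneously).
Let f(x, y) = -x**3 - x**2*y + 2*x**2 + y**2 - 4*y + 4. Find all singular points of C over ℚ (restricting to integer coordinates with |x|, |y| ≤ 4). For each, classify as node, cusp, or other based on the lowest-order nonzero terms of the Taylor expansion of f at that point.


Singular points: {(0, 2)}; classification: cusp.

Compute partial derivatives:
  f_x = -3*x**2 - 2*x*y + 4*x.
  f_y = -x**2 + 2*y - 4.
Scan x_0 ∈ {−4, ..., 4}. For each x_0, f_y(x_0, y) is a polynomial in y; find its integer roots y ∈ {−4, ..., 4}, then test f_x and f at those candidates.
  x = -4: f_y(-4, y) = 2*y - 20; no integer root y with |y| ≤ 4.
  x = -3: f_y(-3, y) = 2*y - 13; no integer root y with |y| ≤ 4.
  x = -2: f_y(-2, y) = 2*y - 8; vanishes at y ∈ {4}. (-2, 4): f_x = -4 ≠ 0.
  x = -1: f_y(-1, y) = 2*y - 5; no integer root y with |y| ≤ 4.
  x = 0: f_y(0, y) = 2*y - 4; vanishes at y ∈ {2}. (0, 2): f_x = 0, f = 0 — SINGULAR.
  x = 1: f_y(1, y) = 2*y - 5; no integer root y with |y| ≤ 4.
  x = 2: f_y(2, y) = 2*y - 8; vanishes at y ∈ {4}. (2, 4): f_x = -20 ≠ 0.
  x = 3: f_y(3, y) = 2*y - 13; no integer root y with |y| ≤ 4.
  x = 4: f_y(4, y) = 2*y - 20; no integer root y with |y| ≤ 4.
Only singular point on the grid: (0, 2).
Classify: substitute x = 0 + u, y = 2 + v and expand: f = -u**3 - u**2*v + v**2.
No constant or linear terms (consistent with a singular point). Quadratic part: v**2. Cubic part: -u**3 - u**2*v.
The quadratic part v**2 is a perfect square, so there is a single (double) tangent line v = 0, i.e. y = 2. Restricting the cubic part to that line (v = 0) leaves -u**3 ≠ 0, so f is not divisible by v and the branch is v² ≈ u**3 to lowest order — this is a cusp.
Classification: cusp.


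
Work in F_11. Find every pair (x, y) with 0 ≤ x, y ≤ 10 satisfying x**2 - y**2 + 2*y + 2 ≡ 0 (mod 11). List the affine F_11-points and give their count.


Affine F_11-points: {(0, 6), (0, 7), (1, 3), (1, 10), (3, 0), (3, 2), (8, 0), (8, 2), (10, 3), (10, 10)}; count = 10.

For each of the 121 pairs (x, y) ∈ F_11², evaluate f(x, y) mod 11. Record the zeros.
  x = 0: [0↦2, 1↦3, 2↦2, 3↦10, 4↦5, 5↦9, 6↦0, 7↦0, 8↦9, 9↦5, 10↦10]  zeros at y ∈ {6, 7}
  x = 1: [0↦3, 1↦4, 2↦3, 3↦0, 4↦6, 5↦10, 6↦1, 7↦1, 8↦10, 9↦6, 10↦0]  zeros at y ∈ {3, 10}
  x = 2: [0↦6, 1↦7, 2↦6, 3↦3, 4↦9, 5↦2, 6↦4, 7↦4, 8↦2, 9↦9, 10↦3]  zeros at y ∈ ∅
  x = 3: [0↦0, 1↦1, 2↦0, 3↦8, 4↦3, 5↦7, 6↦9, 7↦9, 8↦7, 9↦3, 10↦8]  zeros at y ∈ {0, 2}
  x = 4: [0↦7, 1↦8, 2↦7, 3↦4, 4↦10, 5↦3, 6↦5, 7↦5, 8↦3, 9↦10, 10↦4]  zeros at y ∈ ∅
  x = 5: [0↦5, 1↦6, 2↦5, 3↦2, 4↦8, 5↦1, 6↦3, 7↦3, 8↦1, 9↦8, 10↦2]  zeros at y ∈ ∅
  x = 6: [0↦5, 1↦6, 2↦5, 3↦2, 4↦8, 5↦1, 6↦3, 7↦3, 8↦1, 9↦8, 10↦2]  zeros at y ∈ ∅
  x = 7: [0↦7, 1↦8, 2↦7, 3↦4, 4↦10, 5↦3, 6↦5, 7↦5, 8↦3, 9↦10, 10↦4]  zeros at y ∈ ∅
  x = 8: [0↦0, 1↦1, 2↦0, 3↦8, 4↦3, 5↦7, 6↦9, 7↦9, 8↦7, 9↦3, 10↦8]  zeros at y ∈ {0, 2}
  x = 9: [0↦6, 1↦7, 2↦6, 3↦3, 4↦9, 5↦2, 6↦4, 7↦4, 8↦2, 9↦9, 10↦3]  zeros at y ∈ ∅
  x = 10: [0↦3, 1↦4, 2↦3, 3↦0, 4↦6, 5↦10, 6↦1, 7↦1, 8↦10, 9↦6, 10↦0]  zeros at y ∈ {3, 10}
Collecting zeros: affine points = {(0, 6), (0, 7), (1, 3), (1, 10), (3, 0), (3, 2), (8, 0), (8, 2), (10, 3), (10, 10)}.
Total count |C(F_11)_aff| = 10.


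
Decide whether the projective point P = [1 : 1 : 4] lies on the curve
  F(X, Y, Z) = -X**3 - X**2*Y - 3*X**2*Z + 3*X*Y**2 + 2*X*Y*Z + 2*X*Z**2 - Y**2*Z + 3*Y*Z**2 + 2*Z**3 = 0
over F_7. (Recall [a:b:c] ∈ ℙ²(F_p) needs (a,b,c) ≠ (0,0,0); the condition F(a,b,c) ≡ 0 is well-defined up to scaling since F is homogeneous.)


F(1,1,4) ≡ 5 (mod 7); P is NOT on the curve.

Evaluate F(1, 1, 4) term-by-term (mod 7).
  -X**3 ↦ -1·1·1·1 = -1
  -X**2*Y ↦ -1·1·1·1 = -1
  -3*X**2*Z ↦ -3·1·1·4 = -12
  3*X*Y**2 ↦ 3·1·1·1 = 3
  2*X*Y*Z ↦ 2·1·1·4 = 8
  2*X*Z**2 ↦ 2·1·1·16 = 32
  -Y**2*Z ↦ -1·1·1·4 = -4
  3*Y*Z**2 ↦ 3·1·1·16 = 48
  2*Z**3 ↦ 2·1·1·64 = 128
Sum: F(1, 1, 4) = (-1) + (-1) + (-12) + (3) + (8) + (32) + (-4) + (48) + (128) = 201.
Reducing mod 7: 201 ≡ 5 (mod 7).
Since F(a, b, c) ≡ 5 ≠ 0 (mod 7), P does NOT lie on the curve.


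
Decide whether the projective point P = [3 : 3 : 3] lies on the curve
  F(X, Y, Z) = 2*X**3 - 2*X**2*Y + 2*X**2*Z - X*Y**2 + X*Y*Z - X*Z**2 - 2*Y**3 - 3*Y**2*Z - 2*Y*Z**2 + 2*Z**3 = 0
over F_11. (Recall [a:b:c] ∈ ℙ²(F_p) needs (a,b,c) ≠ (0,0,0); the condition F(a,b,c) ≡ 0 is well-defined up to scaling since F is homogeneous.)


F(3,3,3) ≡ 2 (mod 11); P is NOT on the curve.

Evaluate F(3, 3, 3) term-by-term (mod 11).
  2*X**3 ↦ 2·27·1·1 = 54
  -2*X**2*Y ↦ -2·9·3·1 = -54
  2*X**2*Z ↦ 2·9·1·3 = 54
  -X*Y**2 ↦ -1·3·9·1 = -27
  X*Y*Z ↦ 1·3·3·3 = 27
  -X*Z**2 ↦ -1·3·1·9 = -27
  -2*Y**3 ↦ -2·1·27·1 = -54
  -3*Y**2*Z ↦ -3·1·9·3 = -81
  -2*Y*Z**2 ↦ -2·1·3·9 = -54
  2*Z**3 ↦ 2·1·1·27 = 54
Sum: F(3, 3, 3) = (54) + (-54) + (54) + (-27) + (27) + (-27) + (-54) + (-81) + (-54) + (54) = -108.
Reducing mod 11: -108 ≡ 2 (mod 11).
Since F(a, b, c) ≡ 2 ≠ 0 (mod 11), P does NOT lie on the curve.


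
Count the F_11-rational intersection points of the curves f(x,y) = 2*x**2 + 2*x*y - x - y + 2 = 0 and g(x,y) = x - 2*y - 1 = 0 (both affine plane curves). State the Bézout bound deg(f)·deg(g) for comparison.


Common zeros: {(3, 1), (7, 3)}; count = 2; Bézout bound = 2.

deg(f) = 2, deg(g) = 1, so Bézout bound = 2.
Scan x ∈ F_11. For each x, list the y ∈ F_11 with f(x, y) ≡ 0 and those with g(x, y) ≡ 0 (mod 11); the common zeros in that column are the intersection.
  x = 0: f ≡ 0 at y ∈ {2}; g ≡ 0 at y ∈ {5}; common: ∅.
  x = 1: f ≡ 0 at y ∈ {8}; g ≡ 0 at y ∈ {0}; common: ∅.
  x = 2: f ≡ 0 at y ∈ {1}; g ≡ 0 at y ∈ {6}; common: ∅.
  x = 3: f ≡ 0 at y ∈ {1}; g ≡ 0 at y ∈ {1}; common: {1}.
  x = 4: f ≡ 0 at y ∈ {2}; g ≡ 0 at y ∈ {7}; common: ∅.
  x = 5: f ≡ 0 at y ∈ {7}; g ≡ 0 at y ∈ {2}; common: ∅.
  x = 6: f ≡ 0 at y ∈ ∅; g ≡ 0 at y ∈ {8}; common: ∅.
  x = 7: f ≡ 0 at y ∈ {3}; g ≡ 0 at y ∈ {3}; common: {3}.
  x = 8: f ≡ 0 at y ∈ {8}; g ≡ 0 at y ∈ {9}; common: ∅.
  x = 9: f ≡ 0 at y ∈ {9}; g ≡ 0 at y ∈ {4}; common: ∅.
  x = 10: f ≡ 0 at y ∈ {9}; g ≡ 0 at y ∈ {10}; common: ∅.
Collecting: common zeros = {(3, 1), (7, 3)}, so the count is 2.
Comparison with the Bézout bound: 2 ≤ 2 = deg(f)·deg(g), as expected for curves with no common component (the bound is attained).


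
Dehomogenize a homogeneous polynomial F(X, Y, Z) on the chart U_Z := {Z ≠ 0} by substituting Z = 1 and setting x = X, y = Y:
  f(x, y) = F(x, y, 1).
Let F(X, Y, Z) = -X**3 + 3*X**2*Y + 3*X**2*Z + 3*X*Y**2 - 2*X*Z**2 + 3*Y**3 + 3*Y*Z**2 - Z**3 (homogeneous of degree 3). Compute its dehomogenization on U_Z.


f(x, y) = -x**3 + 3*x**2*y + 3*x**2 + 3*x*y**2 - 2*x + 3*y**3 + 3*y - 1

On U_Z we set Z = 1. Each monomial c·X^i·Y^j·Z^k in F becomes c·x^i·y^j·1^k = c·x^i·y^j.
Substituting Z = 1: F(X, Y, 1) = -x**3 + 3*x**2*y + 3*x**2 + 3*x*y**2 - 2*x + 3*y**3 + 3*y - 1.
Note: deg(f) ≤ deg(F) = 3; strict inequality happens when F is divisible by Z (lost terms).


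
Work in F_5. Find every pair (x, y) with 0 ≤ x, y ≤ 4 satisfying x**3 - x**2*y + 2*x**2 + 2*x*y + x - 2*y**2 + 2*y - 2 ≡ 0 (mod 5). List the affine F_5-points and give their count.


Affine F_5-points: {(1, 2), (3, 3), (3, 4), (4, 1)}; count = 4.

For each of the 25 pairs (x, y) ∈ F_5², evaluate f(x, y) mod 5. Record the zeros.
  x = 0: [0↦3, 1↦3, 2↦4, 3↦1, 4↦4]  zeros at y ∈ ∅
  x = 1: [0↦2, 1↦3, 2↦0, 3↦3, 4↦2]  zeros at y ∈ {2}
  x = 2: [0↦1, 1↦1, 2↦2, 3↦4, 4↦2]  zeros at y ∈ ∅
  x = 3: [0↦1, 1↦3, 2↦1, 3↦0, 4↦0]  zeros at y ∈ {3, 4}
  x = 4: [0↦3, 1↦0, 2↦3, 3↦2, 4↦2]  zeros at y ∈ {1}
Collecting zeros: affine points = {(1, 2), (3, 3), (3, 4), (4, 1)}.
Total count |C(F_5)_aff| = 4.


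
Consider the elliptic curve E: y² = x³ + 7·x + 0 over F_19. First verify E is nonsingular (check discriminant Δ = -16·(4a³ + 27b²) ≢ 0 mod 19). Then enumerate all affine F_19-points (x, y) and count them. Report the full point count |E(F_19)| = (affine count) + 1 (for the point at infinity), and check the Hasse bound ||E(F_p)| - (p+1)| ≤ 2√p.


Affine points = {(0, 0), (4, 4), (4, 15), (6, 7), (6, 12), (8, 6), (8, 13), (10, 5), (10, 14), (12, 8), (12, 11), (14, 7), (14, 12), (16, 3), (16, 16), (17, 4), (17, 15), (18, 7), (18, 12)}; affine count = 19; |E(F_19)| = 20.

Discriminant check: Δ ∝ 4a³ + 27b² = 4·7³ + 27·0² = 4·343 + 27·0 ≡ 4 (mod 19). Nonzero ⇒ E is nonsingular.
For each x ∈ F_19, compute rhs = x³ + 7·x + 0 mod 19, then count y ∈ F_19 with y² ≡ rhs.
  x = 0: rhs = 0, matching y values: 0 (1 points).
  x = 1: rhs = 8, matching y values: none (0 points).
  x = 2: rhs = 3, matching y values: none (0 points).
  x = 3: rhs = 10, matching y values: none (0 points).
  x = 4: rhs = 16, matching y values: 4, 15 (2 points).
  x = 5: rhs = 8, matching y values: none (0 points).
  x = 6: rhs = 11, matching y values: 7, 12 (2 points).
  x = 7: rhs = 12, matching y values: none (0 points).
  x = 8: rhs = 17, matching y values: 6, 13 (2 points).
  x = 9: rhs = 13, matching y values: none (0 points).
  x = 10: rhs = 6, matching y values: 5, 14 (2 points).
  x = 11: rhs = 2, matching y values: none (0 points).
  x = 12: rhs = 7, matching y values: 8, 11 (2 points).
  x = 13: rhs = 8, matching y values: none (0 points).
  x = 14: rhs = 11, matching y values: 7, 12 (2 points).
  x = 15: rhs = 3, matching y values: none (0 points).
  x = 16: rhs = 9, matching y values: 3, 16 (2 points).
  x = 17: rhs = 16, matching y values: 4, 15 (2 points).
  x = 18: rhs = 11, matching y values: 7, 12 (2 points).
Total affine count: 19.
Full point count |E(F_19)| = 19 + 1 = 20.
Hasse bound: |20 − (19+1)| = |0| = 0 ≤ 2√19 ≈ 8.7178 ✓.


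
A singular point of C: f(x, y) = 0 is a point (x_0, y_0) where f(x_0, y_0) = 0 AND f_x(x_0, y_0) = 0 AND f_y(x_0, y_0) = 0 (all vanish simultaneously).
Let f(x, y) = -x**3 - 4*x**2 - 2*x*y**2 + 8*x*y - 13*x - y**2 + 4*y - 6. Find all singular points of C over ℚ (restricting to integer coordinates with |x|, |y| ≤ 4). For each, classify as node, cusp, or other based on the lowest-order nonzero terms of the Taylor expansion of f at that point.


Singular points: {(-1, 2)}; classification: node.

Compute partial derivatives:
  f_x = -3*x**2 - 8*x - 2*y**2 + 8*y - 13.
  f_y = -4*x*y + 8*x - 2*y + 4.
Scan x_0 ∈ {−4, ..., 4}. For each x_0, f_y(x_0, y) is a polynomial in y; find its integer roots y ∈ {−4, ..., 4}, then test f_x and f at those candidates.
  x = -4: f_y(-4, y) = 14*y - 28; vanishes at y ∈ {2}. (-4, 2): f_x = -21 ≠ 0.
  x = -3: f_y(-3, y) = 10*y - 20; vanishes at y ∈ {2}. (-3, 2): f_x = -8 ≠ 0.
  x = -2: f_y(-2, y) = 6*y - 12; vanishes at y ∈ {2}. (-2, 2): f_x = -1 ≠ 0.
  x = -1: f_y(-1, y) = 2*y - 4; vanishes at y ∈ {2}. (-1, 2): f_x = 0, f = 0 — SINGULAR.
  x = 0: f_y(0, y) = 4 - 2*y; vanishes at y ∈ {2}. (0, 2): f_x = -5 ≠ 0.
  x = 1: f_y(1, y) = 12 - 6*y; vanishes at y ∈ {2}. (1, 2): f_x = -16 ≠ 0.
  x = 2: f_y(2, y) = 20 - 10*y; vanishes at y ∈ {2}. (2, 2): f_x = -33 ≠ 0.
  x = 3: f_y(3, y) = 28 - 14*y; vanishes at y ∈ {2}. (3, 2): f_x = -56 ≠ 0.
  x = 4: f_y(4, y) = 36 - 18*y; vanishes at y ∈ {2}. (4, 2): f_x = -85 ≠ 0.
Only singular point on the grid: (-1, 2).
Classify: substitute x = -1 + u, y = 2 + v and expand: f = -u**3 - u**2 - 2*u*v**2 + v**2.
No constant or linear terms (consistent with a singular point). Quadratic part: -u**2 + v**2. Cubic part: -u**3 - 2*u*v**2.
The quadratic part v**2 - u**2 = (v − u)(v + u) splits into two distinct linear factors, so there are two distinct tangent lines y − 2 = ±(x − -1) — this is a node (ordinary double point).
Classification: node.


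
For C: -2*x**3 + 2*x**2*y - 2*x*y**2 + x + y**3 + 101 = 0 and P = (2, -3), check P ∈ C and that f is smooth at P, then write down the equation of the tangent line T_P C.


Tangent line at P: -65*x + 59*y + 307 = 0.

Step 1: f(2, -3) = 0, so P lies on C.
Step 2: partial derivatives
  f_x(x, y) = -6*x**2 + 4*x*y - 2*y**2 + 1, f_y(x, y) = 2*x**2 - 4*x*y + 3*y**2.
  f_x(P) = -65, f_y(P) = 59 (gradient nonzero, so P is smooth).
Step 3: tangent line at P: -65·(x − 2) + 59·(y − -3) = 0.
Expanding: -65*x + 59*y + 307 = 0.
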